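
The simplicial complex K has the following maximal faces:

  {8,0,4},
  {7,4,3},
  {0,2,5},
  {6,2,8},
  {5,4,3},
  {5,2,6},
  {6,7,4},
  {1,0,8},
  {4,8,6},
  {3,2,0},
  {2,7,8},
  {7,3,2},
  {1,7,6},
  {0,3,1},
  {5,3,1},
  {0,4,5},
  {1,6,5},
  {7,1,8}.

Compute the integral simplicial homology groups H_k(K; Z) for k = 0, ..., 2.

Order the vertices as 0 < 1 < 2 < 3 < 4 < 5 < 6 < 7 < 8. Listing each simplex with vertices in this order, K has dimension 2 with simplices:

  0-simplices (9): [0], [1], [2], [3], [4], [5], [6], [7], [8]
  1-simplices (27): (27 of them)
  2-simplices (18): [0,1,3], [0,1,8], [0,2,3], [0,2,5], [0,4,5], [0,4,8], [1,3,5], [1,5,6], [1,6,7], [1,7,8], [2,3,7], [2,5,6], [2,6,8], [2,7,8], [3,4,5], [3,4,7], [4,6,7], [4,6,8]

giving chain groups C_0 ≅ Z^9, C_1 ≅ Z^27, C_2 ≅ Z^18.

Boundary ∂_1: C_1 → C_0 maps an edge to its endpoints' difference, ∂[p,q] = q − p.
The 9×27 boundary matrix has rank 8 and Smith normal form diag(1,1,1,1,1,1,1,1).

The boundary map ∂_2: C_2 → C_1 sends each 2-simplex [p,q,r] to [q,r] − [p,r] + [p,q]. For instance
  ∂[2,7,8] = [7,8] − [2,8] + [2,7],
  ∂[0,4,8] = [4,8] − [0,8] + [0,4].
As a 27×18 matrix over Z this has rank 18, with invariant factors (1,1,1,1,1,1,1,1,1,1,1,1,1,1,1,1,1,2).

Computing H_k = (kernel of ∂_k) / (image of ∂_{k+1}):

  H_0: rank C_0 − rank ∂_1 = 9 − 8 = 1, and the invariant factors of ∂_1 are all 1, so H_0 ≅ Z.
  H_1: rank ker ∂_1 − rank ∂_2 = (27 − 8) − 18 = 1, and ∂_2 has invariant factor 2 > 1, so H_1 ≅ Z ⊕ Z/2.
  H_2: rank ker ∂_2 − rank ∂_3 = (18 − 18) − 0 = 0, and there is no ∂_3, so H_2 ≅ 0.

As a check, the Euler characteristic is 9 − 27 + 18 = 0, which agrees with 1 − 1 + 0 = 0.

H_0 ≅ Z,  H_1 ≅ Z ⊕ Z/2,  H_2 = 0.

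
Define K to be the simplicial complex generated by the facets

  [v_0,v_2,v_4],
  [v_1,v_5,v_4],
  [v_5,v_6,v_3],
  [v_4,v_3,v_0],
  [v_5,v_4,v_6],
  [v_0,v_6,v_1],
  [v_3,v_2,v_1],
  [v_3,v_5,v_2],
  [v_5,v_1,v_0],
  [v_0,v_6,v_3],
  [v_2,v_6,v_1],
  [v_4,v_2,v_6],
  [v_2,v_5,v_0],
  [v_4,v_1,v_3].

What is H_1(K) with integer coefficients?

H_1 = Z^2.

Fix the vertex order v_0 < v_1 < v_2 < v_3 < v_4 < v_5 < v_6 and write every simplex with vertices in increasing order. Then dim K = 2 and the simplices of K are:

  0-simplices (7): [v_0], [v_1], [v_2], [v_3], [v_4], [v_5], [v_6]
  1-simplices (21): (21 of them)
  2-simplices (14): (14 of them)

so the chain groups are C_0 ≅ Z^7, C_1 ≅ Z^21, C_2 ≅ Z^14.

The boundary map ∂_1: C_1 → C_0 maps an edge to its endpoints' difference, ∂[p,q] = q − p.
The resulting 7×21 matrix has rank 6, and its Smith normal form has invariant factors (1,1,1,1,1,1).

∂_2: C_2 → C_1 sends each 2-simplex [p,q,r] to [q,r] − [p,r] + [p,q]. For instance
  ∂[v_0,v_3,v_4] = [v_3,v_4] − [v_0,v_4] + [v_0,v_3],
  ∂[v_1,v_2,v_6] = [v_2,v_6] − [v_1,v_6] + [v_1,v_2].
As a 21×14 matrix over Z this has rank 13, with invariant factors (1,1,1,1,1,1,1,1,1,1,1,1,1).

Now H_k = ker ∂_k / im ∂_{k+1}, so:

  H_1: rank ker ∂_1 − rank ∂_2 = (21 − 6) − 13 = 2, and the invariant factors of ∂_2 are all 1, so H_1 ≅ Z^2.

(K is a triangulation of the torus T^2.)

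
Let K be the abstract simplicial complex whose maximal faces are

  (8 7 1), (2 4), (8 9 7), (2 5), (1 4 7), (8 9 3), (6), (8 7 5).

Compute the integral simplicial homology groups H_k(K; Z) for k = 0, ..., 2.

H_0 = Z^2,  H_1 = Z,  H_2 = 0.

K has 9 vertices, 13 edges, 5 triangles.
rank ∂_0 = 0, rank ∂_1 = 7 ⇒ b_0 = 9 − 0 − 7 = 2; all invariant factors of ∂_1 are 1 so no torsion. So H_0 ≅ Z^2.
rank ∂_1 = 7, rank ∂_2 = 5 ⇒ b_1 = 13 − 7 − 5 = 1; all invariant factors of ∂_2 are 1 so no torsion. So H_1 ≅ Z.
rank ∂_2 = 5, rank ∂_3 = 0 ⇒ b_2 = 5 − 5 − 0 = 0. So H_2 ≅ 0.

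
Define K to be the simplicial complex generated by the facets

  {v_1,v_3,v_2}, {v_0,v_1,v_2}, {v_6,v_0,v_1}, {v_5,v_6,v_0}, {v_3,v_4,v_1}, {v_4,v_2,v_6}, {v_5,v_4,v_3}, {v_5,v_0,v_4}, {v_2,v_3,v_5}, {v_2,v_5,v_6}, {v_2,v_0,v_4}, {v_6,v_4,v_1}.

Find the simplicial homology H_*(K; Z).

H_0 = Z,  H_1 = Z/2,  H_2 = 0.

Take the total order v_0 < v_1 < v_2 < v_3 < v_4 < v_5 < v_6 on the vertex set. Then K (dimension 2) consists of the simplices:

  0-simplices (7): [v_0], [v_1], [v_2], [v_3], [v_4], [v_5], [v_6]
  1-simplices (18): (18 of them)
  2-simplices (12): (12 of them)

giving chain groups C_0 ≅ Z^7, C_1 ≅ Z^18, C_2 ≅ Z^12.

∂_1: C_1 → C_0 is given by ∂[p,q] = [q] − [p]. For instance
  ∂[v_2,v_3] = [v_3] − [v_2].
This gives a 7×18 integer matrix of rank 6; reducing to Smith normal form yields diagonal entries (1,1,1,1,1,1).

The boundary map ∂_2: C_2 → C_1 acts by ∂[p,q,r] = [q,r] − [p,r] + [p,q]. For instance
  ∂[v_1,v_3,v_4] = [v_3,v_4] − [v_1,v_4] + [v_1,v_3],
  ∂[v_2,v_5,v_6] = [v_5,v_6] − [v_2,v_6] + [v_2,v_5].
This gives a 18×12 integer matrix of rank 12; reducing to Smith normal form yields diagonal entries (1,1,1,1,1,1,1,1,1,1,1,2).

Reading off H_k = ker ∂_k / im ∂_{k+1}:

  H_0: rank C_0 − rank ∂_1 = 7 − 6 = 1, and the invariant factors of ∂_1 are all 1, so H_0 ≅ Z.
  H_1: rank ker ∂_1 − rank ∂_2 = (18 − 6) − 12 = 0, and ∂_2 has invariant factor 2 > 1, so H_1 ≅ Z/2.
  H_2: rank ker ∂_2 − rank ∂_3 = (12 − 12) − 0 = 0, and there is no ∂_3, so H_2 ≅ 0.

(K is a triangulation of the real projective plane RP^2.)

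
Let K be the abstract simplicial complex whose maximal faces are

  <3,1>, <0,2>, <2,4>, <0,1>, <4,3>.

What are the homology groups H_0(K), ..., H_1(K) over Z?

H_0 = Z,  H_1 = Z.

We work with the vertex ordering 0 < 1 < 2 < 3 < 4. The simplices of K, each written with vertices in increasing order, are:

  0-simplices (5): [0], [1], [2], [3], [4]
  1-simplices (5): [0,1], [0,2], [1,3], [2,4], [3,4]

Hence C_0 ≅ Z^5, C_1 ≅ Z^5.

Boundary ∂_1: C_1 → C_0 is given by ∂[p,q] = [q] − [p]. For instance
  ∂[1,3] = [3] − [1].
The 5×5 boundary matrix has rank 4 and Smith normal form diag(1,1,1,1).

From H_k ≅ ker(∂_k) / im(∂_{k+1}) we obtain:

  H_0: rank C_0 − rank ∂_1 = 5 − 4 = 1, and the invariant factors of ∂_1 are all 1, so H_0 ≅ Z.
  H_1: rank ker ∂_1 − rank ∂_2 = (5 − 4) − 0 = 1, and there is no ∂_2, so H_1 ≅ Z.

As a check, the Euler characteristic is 5 − 5 = 0, which agrees with 1 − 1 = 0.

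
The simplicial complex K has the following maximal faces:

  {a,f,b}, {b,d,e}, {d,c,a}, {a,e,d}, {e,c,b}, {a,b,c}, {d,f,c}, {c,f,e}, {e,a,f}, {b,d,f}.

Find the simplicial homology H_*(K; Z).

H_0 = Z,  H_1 = Z_2,  H_2 = 0.

We work with the vertex ordering a < b < c < d < e < f. The simplices of K, each written with vertices in increasing order, are:

  0-simplices (6): a, b, c, d, e, f
  1-simplices (15): ab, ac, ad, ae, af, bc, bd, be, bf, cd, ce, cf, de, df, ef
  2-simplices (10): abc, abf, acd, ade, aef, bce, bde, bdf, cdf, cef

so the chain groups are C_0 ≅ Z^6, C_1 ≅ Z^15, C_2 ≅ Z^10.

The boundary map ∂_1: C_1 → C_0 sends each edge [p,q] (with p < q) to q − p.
This gives a 6×15 integer matrix of rank 5; reducing to Smith normal form yields diagonal entries (1,1,1,1,1).

Boundary ∂_2: C_2 → C_1 acts by ∂[p,q,r] = [q,r] − [p,r] + [p,q]. For instance
  ∂abf = bf − af + ab,
  ∂bce = ce − be + bc.
The 15×10 boundary matrix has rank 10 and Smith normal form diag(1,1,1,1,1,1,1,1,1,2).

Reading off H_k = ker ∂_k / im ∂_{k+1}:

  H_0: rank C_0 − rank ∂_1 = 6 − 5 = 1, and the invariant factors of ∂_1 are all 1, so H_0 ≅ Z.
  H_1: rank ker ∂_1 − rank ∂_2 = (15 − 5) − 10 = 0, and ∂_2 has invariant factor 2 > 1, so H_1 ≅ Z_2.
  H_2: rank ker ∂_2 − rank ∂_3 = (10 − 10) − 0 = 0, and there is no ∂_3, so H_2 ≅ 0.

As a check, the Euler characteristic is 6 − 15 + 10 = 1, which agrees with 1 − 0 + 0 = 1.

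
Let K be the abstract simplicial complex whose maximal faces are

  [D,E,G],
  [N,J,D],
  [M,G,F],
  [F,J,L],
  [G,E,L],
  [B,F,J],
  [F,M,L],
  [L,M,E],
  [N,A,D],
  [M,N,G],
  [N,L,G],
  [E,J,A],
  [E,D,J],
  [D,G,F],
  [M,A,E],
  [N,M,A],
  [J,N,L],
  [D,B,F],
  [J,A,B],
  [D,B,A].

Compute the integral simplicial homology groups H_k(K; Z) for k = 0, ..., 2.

Order the vertices as A < B < D < E < F < G < J < L < M < N. Listing each simplex with vertices in this order, K has dimension 2 with simplices:

  0-simplices (10): A, B, D, E, F, G, J, L, M, N
  1-simplices (30): AB, AD, AE, AJ, AM, AN, BD, BF, BJ, DE, DF, DG, DJ, DN, EG, EJ, EL, EM, FG, FJ, FL, FM, GL, GM, GN, JL, JN, LM, LN, MN
  2-simplices (20): ABD, ABJ, ADN, AEJ, AEM, AMN, BDF, BFJ, DEG, DEJ, DFG, DJN, EGL, ELM, FGM, FJL, FLM, GLN, GMN, JLN

giving chain groups C_0 ≅ Z^10, C_1 ≅ Z^30, C_2 ≅ Z^20.

Boundary ∂_1: C_1 → C_0 sends each edge [p,q] (with p < q) to q − p.
The resulting 10×30 matrix has rank 9, and its Smith normal form has invariant factors (1,1,1,1,1,1,1,1,1).

∂_2: C_2 → C_1 acts by ∂[p,q,r] = [q,r] − [p,r] + [p,q]. For instance
  ∂FLM = LM − FM + FL,
  ∂GMN = MN − GN + GM.
The 30×20 boundary matrix has rank 20 and Smith normal form diag(1,1,1,1,1,1,1,1,1,1,1,1,1,1,1,1,1,1,1,2).

Computing H_k = (kernel of ∂_k) / (image of ∂_{k+1}):

  H_0: rank C_0 − rank ∂_1 = 10 − 9 = 1, and the invariant factors of ∂_1 are all 1, so H_0 ≅ Z.
  H_1: rank ker ∂_1 − rank ∂_2 = (30 − 9) − 20 = 1, and ∂_2 has invariant factor 2 > 1, so H_1 ≅ Z ⊕ Z_2.
  H_2: rank ker ∂_2 − rank ∂_3 = (20 − 20) − 0 = 0, and there is no ∂_3, so H_2 ≅ 0.

As a check, the Euler characteristic is 10 − 30 + 20 = 0, which agrees with 1 − 1 + 0 = 0.

H_0 = Z,  H_1 = Z ⊕ Z_2,  H_2 = 0.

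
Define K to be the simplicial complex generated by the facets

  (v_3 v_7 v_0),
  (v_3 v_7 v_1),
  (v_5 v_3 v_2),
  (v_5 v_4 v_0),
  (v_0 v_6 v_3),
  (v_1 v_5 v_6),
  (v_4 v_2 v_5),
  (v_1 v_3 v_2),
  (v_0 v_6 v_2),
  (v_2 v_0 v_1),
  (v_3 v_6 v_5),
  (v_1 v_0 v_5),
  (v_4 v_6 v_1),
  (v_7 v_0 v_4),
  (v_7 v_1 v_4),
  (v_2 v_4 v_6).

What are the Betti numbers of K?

b_0 = 1, b_1 = 2, b_2 = 1.

Order the vertices as v_0 < v_1 < v_2 < v_3 < v_4 < v_5 < v_6 < v_7. Listing each simplex with vertices in this order, K has dimension 2 with simplices:

  0-simplices (8): [v_0], [v_1], [v_2], [v_3], [v_4], [v_5], [v_6], [v_7]
  1-simplices (24): (24 of them)
  2-simplices (16): (16 of them)

so the chain groups are C_0 ≅ Z^8, C_1 ≅ Z^24, C_2 ≅ Z^16.

∂_1: C_1 → C_0 is given by ∂[p,q] = [q] − [p].
As a 8×24 matrix over Z this has rank 7, with invariant factors (1,1,1,1,1,1,1).

The boundary map ∂_2: C_2 → C_1 acts by ∂[p,q,r] = [q,r] − [p,r] + [p,q]. For instance
  ∂[v_0,v_3,v_7] = [v_3,v_7] − [v_0,v_7] + [v_0,v_3],
  ∂[v_1,v_3,v_7] = [v_3,v_7] − [v_1,v_7] + [v_1,v_3].
As a 24×16 matrix over Z this has rank 15, with invariant factors (1,1,1,1,1,1,1,1,1,1,1,1,1,1,1).

Computing H_k = (kernel of ∂_k) / (image of ∂_{k+1}):

  H_0: rank C_0 − rank ∂_1 = 8 − 7 = 1, and the invariant factors of ∂_1 are all 1, so H_0 = Z.
  H_1: rank ker ∂_1 − rank ∂_2 = (24 − 7) − 15 = 2, and the invariant factors of ∂_2 are all 1, so H_1 = Z^2.
  H_2: rank ker ∂_2 − rank ∂_3 = (16 − 15) − 0 = 1, and there is no ∂_3, so H_2 = Z.

Hence the Betti numbers are b_0 = 1, b_1 = 2, b_2 = 1.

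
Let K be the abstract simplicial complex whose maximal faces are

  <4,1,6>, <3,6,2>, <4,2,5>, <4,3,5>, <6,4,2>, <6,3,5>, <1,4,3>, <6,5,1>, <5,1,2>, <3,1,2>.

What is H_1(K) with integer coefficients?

We work with the vertex ordering 1 < 2 < 3 < 4 < 5 < 6. The simplices of K, each written with vertices in increasing order, are:

  0-simplices (6): [1], [2], [3], [4], [5], [6]
  1-simplices (15): [1,2], [1,3], [1,4], [1,5], [1,6], [2,3], [2,4], [2,5], [2,6], [3,4], [3,5], [3,6], [4,5], [4,6], [5,6]
  2-simplices (10): [1,2,3], [1,2,5], [1,3,4], [1,4,6], [1,5,6], [2,3,6], [2,4,5], [2,4,6], [3,4,5], [3,5,6]

giving chain groups C_0 ≅ Z^6, C_1 ≅ Z^15, C_2 ≅ Z^10.

Boundary ∂_1: C_1 → C_0 maps an edge to its endpoints' difference, ∂[p,q] = q − p. For instance
  ∂[5,6] = [6] − [5].
The resulting 6×15 matrix has rank 5, and its Smith normal form has invariant factors (1,1,1,1,1).

The boundary map ∂_2: C_2 → C_1 sends each 2-simplex [p,q,r] to [q,r] − [p,r] + [p,q]. For instance
  ∂[2,3,6] = [3,6] − [2,6] + [2,3],
  ∂[3,5,6] = [5,6] − [3,6] + [3,5].
As a 15×10 matrix over Z this has rank 10, with invariant factors (1,1,1,1,1,1,1,1,1,2).

From H_k ≅ ker(∂_k) / im(∂_{k+1}) we obtain:

  H_1: rank ker ∂_1 − rank ∂_2 = (15 − 5) − 10 = 0, and ∂_2 has invariant factor 2 > 1, so H_1 = Z/2.

(K is a triangulation of the real projective plane RP^2.)

H_1 = Z/2.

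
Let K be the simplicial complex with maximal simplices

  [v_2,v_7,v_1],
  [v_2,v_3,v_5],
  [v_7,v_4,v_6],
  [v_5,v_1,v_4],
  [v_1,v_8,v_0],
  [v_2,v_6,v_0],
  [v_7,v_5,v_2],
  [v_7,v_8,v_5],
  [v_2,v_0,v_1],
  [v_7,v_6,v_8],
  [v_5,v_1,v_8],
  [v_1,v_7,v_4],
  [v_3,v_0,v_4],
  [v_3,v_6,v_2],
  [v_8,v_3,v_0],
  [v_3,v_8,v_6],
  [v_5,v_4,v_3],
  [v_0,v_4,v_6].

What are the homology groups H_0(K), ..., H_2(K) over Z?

H_0 = Z,  H_1 = Z ⊕ Z/2,  H_2 = 0.

Take the total order v_0 < v_1 < v_2 < v_3 < v_4 < v_5 < v_6 < v_7 < v_8 on the vertex set. Then K (dimension 2) consists of the simplices:

  0-simplices (9): [v_0], [v_1], [v_2], [v_3], [v_4], [v_5], [v_6], [v_7], [v_8]
  1-simplices (27): (27 of them)
  2-simplices (18): (18 of them)

giving chain groups C_0 ≅ Z^9, C_1 ≅ Z^27, C_2 ≅ Z^18.

∂_1: C_1 → C_0 is given by ∂[p,q] = [q] − [p]. For instance
  ∂[v_2,v_3] = [v_3] − [v_2].
The resulting 9×27 matrix has rank 8, and its Smith normal form has invariant factors (1,1,1,1,1,1,1,1).

∂_2: C_2 → C_1 sends each 2-simplex [p,q,r] to [q,r] − [p,r] + [p,q]. For instance
  ∂[v_0,v_1,v_8] = [v_1,v_8] − [v_0,v_8] + [v_0,v_1],
  ∂[v_0,v_1,v_2] = [v_1,v_2] − [v_0,v_2] + [v_0,v_1].
The 27×18 boundary matrix has rank 18 and Smith normal form diag(1,1,1,1,1,1,1,1,1,1,1,1,1,1,1,1,1,2).

Computing H_k = (kernel of ∂_k) / (image of ∂_{k+1}):

  H_0: rank C_0 − rank ∂_1 = 9 − 8 = 1, and the invariant factors of ∂_1 are all 1, so H_0 ≅ Z.
  H_1: rank ker ∂_1 − rank ∂_2 = (27 − 8) − 18 = 1, and ∂_2 has invariant factor 2 > 1, so H_1 ≅ Z ⊕ Z/2.
  H_2: rank ker ∂_2 − rank ∂_3 = (18 − 18) − 0 = 0, and there is no ∂_3, so H_2 ≅ 0.

As a check, the Euler characteristic is 9 − 27 + 18 = 0, which agrees with 1 − 1 + 0 = 0.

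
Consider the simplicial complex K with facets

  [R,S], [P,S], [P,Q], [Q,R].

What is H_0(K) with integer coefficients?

K has 4 vertices, 4 edges.
rank ∂_0 = 0, rank ∂_1 = 3 ⇒ b_0 = 4 − 0 − 3 = 1; all invariant factors of ∂_1 are 1 so no torsion. So H_0 = Z.

H_0 = Z.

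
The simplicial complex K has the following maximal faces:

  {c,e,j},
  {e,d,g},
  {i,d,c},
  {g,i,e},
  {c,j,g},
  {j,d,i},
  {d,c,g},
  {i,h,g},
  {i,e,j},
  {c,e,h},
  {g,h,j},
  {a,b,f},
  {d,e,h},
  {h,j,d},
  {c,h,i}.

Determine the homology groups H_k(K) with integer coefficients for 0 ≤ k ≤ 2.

We work with the vertex ordering a < b < c < d < e < f < g < h < i < j. The simplices of K, each written with vertices in increasing order, are:

  0-simplices (10): a, b, c, d, e, f, g, h, i, j
  1-simplices (24): ab, af, bf, cd, ce, cg, ch, ci, cj, de, dg, dh, di, dj, eg, eh, ei, ej, gh, gi, gj, hi, hj, ij
  2-simplices (15): abf, cdg, cdi, ceh, cej, cgj, chi, deg, deh, dhj, dij, egi, eij, ghi, ghj

Hence C_0 ≅ Z^10, C_1 ≅ Z^24, C_2 ≅ Z^15.

Boundary ∂_1: C_1 → C_0 sends each edge [p,q] (with p < q) to q − p. For instance
  ∂cg = g − c.
As a 10×24 matrix over Z this has rank 8, with invariant factors (1,1,1,1,1,1,1,1).

The boundary map ∂_2: C_2 → C_1 sends each 2-simplex [p,q,r] to [q,r] − [p,r] + [p,q]. For instance
  ∂cej = ej − cj + ce,
  ∂eij = ij − ej + ei.
As a 24×15 matrix over Z this has rank 14, with invariant factors (1,1,1,1,1,1,1,1,1,1,1,1,1,1).

Reading off H_k = ker ∂_k / im ∂_{k+1}:

  H_0: rank C_0 − rank ∂_1 = 10 − 8 = 2, and the invariant factors of ∂_1 are all 1, so H_0 = Z^2.
  H_1: rank ker ∂_1 − rank ∂_2 = (24 − 8) − 14 = 2, and the invariant factors of ∂_2 are all 1, so H_1 = Z^2.
  H_2: rank ker ∂_2 − rank ∂_3 = (15 − 14) − 0 = 1, and there is no ∂_3, so H_2 = Z.

(K is a triangulation of the disjoint union of the 2-simplex and the torus T^2.)

H_0 ≅ Z^2,  H_1 ≅ Z^2,  H_2 ≅ Z.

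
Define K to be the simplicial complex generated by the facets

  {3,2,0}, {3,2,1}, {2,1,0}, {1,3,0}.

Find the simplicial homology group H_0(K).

H_0 ≅ Z.

Order the vertices as 0 < 1 < 2 < 3. Listing each simplex with vertices in this order, K has dimension 2 with simplices:

  0-simplices (4): [0], [1], [2], [3]
  1-simplices (6): [0,1], [0,2], [0,3], [1,2], [1,3], [2,3]
  2-simplices (4): [0,1,2], [0,1,3], [0,2,3], [1,2,3]

so the chain groups are C_0 ≅ Z^4, C_1 ≅ Z^6, C_2 ≅ Z^4.

Boundary ∂_1: C_1 → C_0 is given by ∂[p,q] = [q] − [p]. For instance
  ∂[0,2] = [2] − [0].
As a 4×6 matrix over Z this has rank 3, with invariant factors (1,1,1).

∂_2: C_2 → C_1 sends each 2-simplex [p,q,r] to [q,r] − [p,r] + [p,q]. For instance
  ∂[0,2,3] = [2,3] − [0,3] + [0,2],
  ∂[0,1,2] = [1,2] − [0,2] + [0,1].
The 6×4 boundary matrix has rank 3 and Smith normal form diag(1,1,1).

Now H_k = ker ∂_k / im ∂_{k+1}, so:

  H_0: rank C_0 − rank ∂_1 = 4 − 3 = 1, and the invariant factors of ∂_1 are all 1, so H_0 = Z.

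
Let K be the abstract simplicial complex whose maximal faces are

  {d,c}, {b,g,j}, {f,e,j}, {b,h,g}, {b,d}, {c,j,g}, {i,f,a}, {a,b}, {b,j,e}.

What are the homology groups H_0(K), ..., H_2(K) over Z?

Fix the vertex order a < b < c < d < e < f < g < h < i < j and write every simplex with vertices in increasing order. Then dim K = 2 and the simplices of K are:

  0-simplices (10): a, b, c, d, e, f, g, h, i, j
  1-simplices (17): ab, af, ai, bd, be, bg, bh, bj, cd, cg, cj, ef, ej, fi, fj, gh, gj
  2-simplices (6): afi, bej, bgh, bgj, cgj, efj

giving chain groups C_0 ≅ Z^10, C_1 ≅ Z^17, C_2 ≅ Z^6.

Boundary ∂_1: C_1 → C_0 is given by ∂[p,q] = [q] − [p].
The resulting 10×17 matrix has rank 9, and its Smith normal form has invariant factors (1,1,1,1,1,1,1,1,1).

The boundary map ∂_2: C_2 → C_1 acts by ∂[p,q,r] = [q,r] − [p,r] + [p,q]. For instance
  ∂bgh = gh − bh + bg,
  ∂afi = fi − ai + af.
As a 17×6 matrix over Z this has rank 6, with invariant factors (1,1,1,1,1,1).

Reading off H_k = ker ∂_k / im ∂_{k+1}:

  H_0: rank C_0 − rank ∂_1 = 10 − 9 = 1, and the invariant factors of ∂_1 are all 1, so H_0 ≅ Z.
  H_1: rank ker ∂_1 − rank ∂_2 = (17 − 9) − 6 = 2, and the invariant factors of ∂_2 are all 1, so H_1 ≅ Z^2.
  H_2: rank ker ∂_2 − rank ∂_3 = (6 − 6) − 0 = 0, and there is no ∂_3, so H_2 ≅ 0.

H_0 ≅ Z,  H_1 ≅ Z^2,  H_2 = 0.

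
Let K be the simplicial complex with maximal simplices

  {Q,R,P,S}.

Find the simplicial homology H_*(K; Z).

H_0 = Z,  H_1 = 0,  H_2 = 0,  H_3 = 0.

We work with the vertex ordering P < Q < R < S. The simplices of K, each written with vertices in increasing order, are:

  0-simplices (4): P, Q, R, S
  1-simplices (6): PQ, PR, PS, QR, QS, RS
  2-simplices (4): PQR, PQS, PRS, QRS
  3-simplices (1): PQRS

Hence C_0 ≅ Z^4, C_1 ≅ Z^6, C_2 ≅ Z^4, C_3 ≅ Z^1.

The boundary map ∂_1: C_1 → C_0 is given by ∂[p,q] = [q] − [p].
The resulting 4×6 matrix has rank 3, and its Smith normal form has invariant factors (1,1,1).

Boundary ∂_2: C_2 → C_1 maps a triangle to the signed sum of its edges. For instance
  ∂QRS = RS − QS + QR,
  ∂PRS = RS − PS + PR.
This gives a 6×4 integer matrix of rank 3; reducing to Smith normal form yields diagonal entries (1,1,1).

Boundary ∂_3: C_3 → C_2 sends each 3-simplex σ to the alternating sum Σ_i (−1)^i (σ with its i-th vertex removed). For instance
  ∂PQRS = QRS − PRS + PQS − PQR.
The 4×1 boundary matrix has rank 1 and Smith normal form diag(1).

Computing H_k = (kernel of ∂_k) / (image of ∂_{k+1}):

  H_0: rank C_0 − rank ∂_1 = 4 − 3 = 1, and the invariant factors of ∂_1 are all 1, so H_0 ≅ Z.
  H_1: rank ker ∂_1 − rank ∂_2 = (6 − 3) − 3 = 0, and the invariant factors of ∂_2 are all 1, so H_1 ≅ 0.
  H_2: rank ker ∂_2 − rank ∂_3 = (4 − 3) − 1 = 0, and the invariant factors of ∂_3 are all 1, so H_2 ≅ 0.
  H_3: rank ker ∂_3 − rank ∂_4 = (1 − 1) − 0 = 0, and there is no ∂_4, so H_3 ≅ 0.

(K is a triangulation of the 3-simplex.)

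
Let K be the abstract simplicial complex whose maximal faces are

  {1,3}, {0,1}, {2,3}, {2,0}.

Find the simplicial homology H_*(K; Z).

H_0 = Z,  H_1 = Z.

Take the total order 0 < 1 < 2 < 3 on the vertex set. Then K (dimension 1) consists of the simplices:

  0-simplices (4): [0], [1], [2], [3]
  1-simplices (4): [0,1], [0,2], [1,3], [2,3]

giving chain groups C_0 ≅ Z^4, C_1 ≅ Z^4.

Boundary ∂_1: C_1 → C_0 sends each edge [p,q] (with p < q) to q − p. For instance
  ∂[1,3] = [3] − [1].
The resulting 4×4 matrix has rank 3, and its Smith normal form has invariant factors (1,1,1).

Reading off H_k = ker ∂_k / im ∂_{k+1}:

  H_0: rank C_0 − rank ∂_1 = 4 − 3 = 1, and the invariant factors of ∂_1 are all 1, so H_0 = Z.
  H_1: rank ker ∂_1 − rank ∂_2 = (4 − 3) − 0 = 1, and there is no ∂_2, so H_1 = Z.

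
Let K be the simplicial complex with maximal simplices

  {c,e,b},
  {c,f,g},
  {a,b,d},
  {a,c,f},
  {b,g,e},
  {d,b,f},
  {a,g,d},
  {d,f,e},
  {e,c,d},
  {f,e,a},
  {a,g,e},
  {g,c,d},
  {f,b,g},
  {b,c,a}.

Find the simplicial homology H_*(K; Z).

H_0 ≅ Z,  H_1 ≅ Z^2,  H_2 ≅ Z.

Fix the vertex order a < b < c < d < e < f < g and write every simplex with vertices in increasing order. Then dim K = 2 and the simplices of K are:

  0-simplices (7): a, b, c, d, e, f, g
  1-simplices (21): ab, ac, ad, ae, af, ag, bc, bd, be, bf, bg, cd, ce, cf, cg, de, df, dg, ef, eg, fg
  2-simplices (14): abc, abd, acf, adg, aef, aeg, bce, bdf, beg, bfg, cde, cdg, cfg, def

so the chain groups are C_0 ≅ Z^7, C_1 ≅ Z^21, C_2 ≅ Z^14.

The boundary map ∂_1: C_1 → C_0 sends each edge [p,q] (with p < q) to q − p.
As a 7×21 matrix over Z this has rank 6, with invariant factors (1,1,1,1,1,1).

∂_2: C_2 → C_1 maps a triangle to the signed sum of its edges. For instance
  ∂abc = bc − ac + ab,
  ∂bfg = fg − bg + bf.
The resulting 21×14 matrix has rank 13, and its Smith normal form has invariant factors (1,1,1,1,1,1,1,1,1,1,1,1,1).

Computing H_k = (kernel of ∂_k) / (image of ∂_{k+1}):

  H_0: rank C_0 − rank ∂_1 = 7 − 6 = 1, and the invariant factors of ∂_1 are all 1, so H_0 ≅ Z.
  H_1: rank ker ∂_1 − rank ∂_2 = (21 − 6) − 13 = 2, and the invariant factors of ∂_2 are all 1, so H_1 ≅ Z^2.
  H_2: rank ker ∂_2 − rank ∂_3 = (14 − 13) − 0 = 1, and there is no ∂_3, so H_2 ≅ Z.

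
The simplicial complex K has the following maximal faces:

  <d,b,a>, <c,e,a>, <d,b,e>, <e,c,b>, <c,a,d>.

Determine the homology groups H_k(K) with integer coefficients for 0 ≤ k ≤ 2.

Order the vertices as a < b < c < d < e. Listing each simplex with vertices in this order, K has dimension 2 with simplices:

  0-simplices (5): a, b, c, d, e
  1-simplices (10): ab, ac, ad, ae, bc, bd, be, cd, ce, de
  2-simplices (5): abd, acd, ace, bce, bde

giving chain groups C_0 ≅ Z^5, C_1 ≅ Z^10, C_2 ≅ Z^5.

The boundary map ∂_1: C_1 → C_0 sends each edge [p,q] (with p < q) to q − p.
This gives a 5×10 integer matrix of rank 4; reducing to Smith normal form yields diagonal entries (1,1,1,1).

Boundary ∂_2: C_2 → C_1 maps a triangle to the signed sum of its edges. For instance
  ∂ace = ce − ae + ac,
  ∂abd = bd − ad + ab.
This gives a 10×5 integer matrix of rank 5; reducing to Smith normal form yields diagonal entries (1,1,1,1,1).

Computing H_k = (kernel of ∂_k) / (image of ∂_{k+1}):

  H_0: rank C_0 − rank ∂_1 = 5 − 4 = 1, and the invariant factors of ∂_1 are all 1, so H_0 = Z.
  H_1: rank ker ∂_1 − rank ∂_2 = (10 − 4) − 5 = 1, and the invariant factors of ∂_2 are all 1, so H_1 = Z.
  H_2: rank ker ∂_2 − rank ∂_3 = (5 − 5) − 0 = 0, and there is no ∂_3, so H_2 = 0.

As a check, the Euler characteristic is 5 − 10 + 5 = 0, which agrees with 1 − 1 + 0 = 0.

H_0 = Z,  H_1 = Z,  H_2 = 0.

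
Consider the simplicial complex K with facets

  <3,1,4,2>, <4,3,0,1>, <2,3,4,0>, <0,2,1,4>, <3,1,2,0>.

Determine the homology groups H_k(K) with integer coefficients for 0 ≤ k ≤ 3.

H_0 = Z,  H_1 = 0,  H_2 = 0,  H_3 = Z.

We work with the vertex ordering 0 < 1 < 2 < 3 < 4. The simplices of K, each written with vertices in increasing order, are:

  0-simplices (5): [0], [1], [2], [3], [4]
  1-simplices (10): [0,1], [0,2], [0,3], [0,4], [1,2], [1,3], [1,4], [2,3], [2,4], [3,4]
  2-simplices (10): [0,1,2], [0,1,3], [0,1,4], [0,2,3], [0,2,4], [0,3,4], [1,2,3], [1,2,4], [1,3,4], [2,3,4]
  3-simplices (5): [0,1,2,3], [0,1,2,4], [0,1,3,4], [0,2,3,4], [1,2,3,4]

giving chain groups C_0 ≅ Z^5, C_1 ≅ Z^10, C_2 ≅ Z^10, C_3 ≅ Z^5.

∂_1: C_1 → C_0 sends each edge [p,q] (with p < q) to q − p. For instance
  ∂[0,1] = [1] − [0].
The resulting 5×10 matrix has rank 4, and its Smith normal form has invariant factors (1,1,1,1).

Boundary ∂_2: C_2 → C_1 acts by ∂[p,q,r] = [q,r] − [p,r] + [p,q]. For instance
  ∂[0,3,4] = [3,4] − [0,4] + [0,3],
  ∂[2,3,4] = [3,4] − [2,4] + [2,3].
This gives a 10×10 integer matrix of rank 6; reducing to Smith normal form yields diagonal entries (1,1,1,1,1,1).

∂_3: C_3 → C_2 sends each 3-simplex σ to the alternating sum Σ_i (−1)^i (σ with its i-th vertex removed). For instance
  ∂[0,2,3,4] = [2,3,4] − [0,3,4] + [0,2,4] − [0,2,3],
  ∂[1,2,3,4] = [2,3,4] − [1,3,4] + [1,2,4] − [1,2,3].
As a 10×5 matrix over Z this has rank 4, with invariant factors (1,1,1,1).

Now H_k = ker ∂_k / im ∂_{k+1}, so:

  H_0: rank C_0 − rank ∂_1 = 5 − 4 = 1, and the invariant factors of ∂_1 are all 1, so H_0 ≅ Z.
  H_1: rank ker ∂_1 − rank ∂_2 = (10 − 4) − 6 = 0, and the invariant factors of ∂_2 are all 1, so H_1 ≅ 0.
  H_2: rank ker ∂_2 − rank ∂_3 = (10 − 6) − 4 = 0, and the invariant factors of ∂_3 are all 1, so H_2 ≅ 0.
  H_3: rank ker ∂_3 − rank ∂_4 = (5 − 4) − 0 = 1, and there is no ∂_4, so H_3 ≅ Z.

As a check, the Euler characteristic is 5 − 10 + 10 − 5 = 0, which agrees with 1 − 0 + 0 − 1 = 0.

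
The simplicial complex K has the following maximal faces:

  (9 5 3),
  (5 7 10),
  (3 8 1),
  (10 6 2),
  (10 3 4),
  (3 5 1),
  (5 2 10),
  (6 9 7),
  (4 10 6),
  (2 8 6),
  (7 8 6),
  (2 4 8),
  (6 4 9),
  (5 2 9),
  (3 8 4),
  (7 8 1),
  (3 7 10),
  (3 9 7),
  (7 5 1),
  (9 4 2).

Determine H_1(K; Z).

Take the total order 1 < 2 < 3 < 4 < 5 < 6 < 7 < 8 < 9 < 10 on the vertex set. Then K (dimension 2) consists of the simplices:

  0-simplices (10): [1], [2], [3], [4], [5], [6], [7], [8], [9], [10]
  1-simplices (30): (30 of them)
  2-simplices (20): (20 of them)

giving chain groups C_0 ≅ Z^10, C_1 ≅ Z^30, C_2 ≅ Z^20.

The boundary map ∂_1: C_1 → C_0 sends each edge [p,q] (with p < q) to q − p.
This gives a 10×30 integer matrix of rank 9; reducing to Smith normal form yields diagonal entries (1,1,1,1,1,1,1,1,1).

Boundary ∂_2: C_2 → C_1 maps a triangle to the signed sum of its edges. For instance
  ∂[2,5,9] = [5,9] − [2,9] + [2,5],
  ∂[3,7,9] = [7,9] − [3,9] + [3,7].
The resulting 30×20 matrix has rank 20, and its Smith normal form has invariant factors (1,1,1,1,1,1,1,1,1,1,1,1,1,1,1,1,1,1,1,2).

Computing H_k = (kernel of ∂_k) / (image of ∂_{k+1}):

  H_1: rank ker ∂_1 − rank ∂_2 = (30 − 9) − 20 = 1, and ∂_2 has invariant factor 2 > 1, so H_1 ≅ Z ⊕ Z/2.

H_1 = Z ⊕ Z/2.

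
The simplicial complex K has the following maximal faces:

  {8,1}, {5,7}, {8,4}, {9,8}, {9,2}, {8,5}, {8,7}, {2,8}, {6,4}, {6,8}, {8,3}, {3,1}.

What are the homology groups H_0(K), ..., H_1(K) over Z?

Take the total order 1 < 2 < 3 < 4 < 5 < 6 < 7 < 8 < 9 on the vertex set. Then K (dimension 1) consists of the simplices:

  0-simplices (9): [1], [2], [3], [4], [5], [6], [7], [8], [9]
  1-simplices (12): [1,3], [1,8], [2,8], [2,9], [3,8], [4,6], [4,8], [5,7], [5,8], [6,8], [7,8], [8,9]

Hence C_0 ≅ Z^9, C_1 ≅ Z^12.

The boundary map ∂_1: C_1 → C_0 sends each edge [p,q] (with p < q) to q − p.
As a 9×12 matrix over Z this has rank 8, with invariant factors (1,1,1,1,1,1,1,1).

Now H_k = ker ∂_k / im ∂_{k+1}, so:

  H_0: rank C_0 − rank ∂_1 = 9 − 8 = 1, and the invariant factors of ∂_1 are all 1, so H_0 = Z.
  H_1: rank ker ∂_1 − rank ∂_2 = (12 − 8) − 0 = 4, and there is no ∂_2, so H_1 = Z^4.

As a check, the Euler characteristic is 9 − 12 = -3, which agrees with 1 − 4 = -3.

H_0 = Z,  H_1 = Z^4.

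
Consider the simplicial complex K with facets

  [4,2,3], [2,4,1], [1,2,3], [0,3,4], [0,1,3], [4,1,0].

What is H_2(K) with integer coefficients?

Fix the vertex order 0 < 1 < 2 < 3 < 4 and write every simplex with vertices in increasing order. Then dim K = 2 and the simplices of K are:

  0-simplices (5): [0], [1], [2], [3], [4]
  1-simplices (9): [0,1], [0,3], [0,4], [1,2], [1,3], [1,4], [2,3], [2,4], [3,4]
  2-simplices (6): [0,1,3], [0,1,4], [0,3,4], [1,2,3], [1,2,4], [2,3,4]

giving chain groups C_0 ≅ Z^5, C_1 ≅ Z^9, C_2 ≅ Z^6.

The boundary map ∂_1: C_1 → C_0 maps an edge to its endpoints' difference, ∂[p,q] = q − p.
As a 5×9 matrix over Z this has rank 4, with invariant factors (1,1,1,1).

Boundary ∂_2: C_2 → C_1 acts by ∂[p,q,r] = [q,r] − [p,r] + [p,q]. For instance
  ∂[0,1,3] = [1,3] − [0,3] + [0,1],
  ∂[2,3,4] = [3,4] − [2,4] + [2,3].
As a 9×6 matrix over Z this has rank 5, with invariant factors (1,1,1,1,1).

Computing H_k = (kernel of ∂_k) / (image of ∂_{k+1}):

  H_2: rank ker ∂_2 − rank ∂_3 = (6 − 5) − 0 = 1, and there is no ∂_3, so H_2 = Z.

(K is a triangulation of the 2-sphere S^2.)

H_2 ≅ Z.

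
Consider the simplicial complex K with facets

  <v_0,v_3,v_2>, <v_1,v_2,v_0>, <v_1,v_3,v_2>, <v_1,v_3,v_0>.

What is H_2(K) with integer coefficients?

H_2 ≅ Z.

Fix the vertex order v_0 < v_1 < v_2 < v_3 and write every simplex with vertices in increasing order. Then dim K = 2 and the simplices of K are:

  0-simplices (4): [v_0], [v_1], [v_2], [v_3]
  1-simplices (6): [v_0,v_1], [v_0,v_2], [v_0,v_3], [v_1,v_2], [v_1,v_3], [v_2,v_3]
  2-simplices (4): [v_0,v_1,v_2], [v_0,v_1,v_3], [v_0,v_2,v_3], [v_1,v_2,v_3]

giving chain groups C_0 ≅ Z^4, C_1 ≅ Z^6, C_2 ≅ Z^4.

Boundary ∂_1: C_1 → C_0 maps an edge to its endpoints' difference, ∂[p,q] = q − p. For instance
  ∂[v_0,v_3] = [v_3] − [v_0].
This gives a 4×6 integer matrix of rank 3; reducing to Smith normal form yields diagonal entries (1,1,1).

∂_2: C_2 → C_1 acts by ∂[p,q,r] = [q,r] − [p,r] + [p,q]. For instance
  ∂[v_0,v_1,v_3] = [v_1,v_3] − [v_0,v_3] + [v_0,v_1],
  ∂[v_1,v_2,v_3] = [v_2,v_3] − [v_1,v_3] + [v_1,v_2].
The 6×4 boundary matrix has rank 3 and Smith normal form diag(1,1,1).

Now H_k = ker ∂_k / im ∂_{k+1}, so:

  H_2: rank ker ∂_2 − rank ∂_3 = (4 − 3) − 0 = 1, and there is no ∂_3, so H_2 ≅ Z.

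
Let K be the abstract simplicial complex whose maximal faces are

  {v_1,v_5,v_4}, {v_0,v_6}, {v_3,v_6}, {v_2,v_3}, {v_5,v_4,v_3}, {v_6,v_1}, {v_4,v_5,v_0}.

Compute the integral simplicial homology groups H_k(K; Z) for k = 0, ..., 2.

H_0 = Z,  H_1 = Z^2,  H_2 = 0.

Take the total order v_0 < v_1 < v_2 < v_3 < v_4 < v_5 < v_6 on the vertex set. Then K (dimension 2) consists of the simplices:

  0-simplices (7): [v_0], [v_1], [v_2], [v_3], [v_4], [v_5], [v_6]
  1-simplices (11): [v_0,v_4], [v_0,v_5], [v_0,v_6], [v_1,v_4], [v_1,v_5], [v_1,v_6], [v_2,v_3], [v_3,v_4], [v_3,v_5], [v_3,v_6], [v_4,v_5]
  2-simplices (3): [v_0,v_4,v_5], [v_1,v_4,v_5], [v_3,v_4,v_5]

so the chain groups are C_0 ≅ Z^7, C_1 ≅ Z^11, C_2 ≅ Z^3.

Boundary ∂_1: C_1 → C_0 maps an edge to its endpoints' difference, ∂[p,q] = q − p. For instance
  ∂[v_3,v_5] = [v_5] − [v_3].
The 7×11 boundary matrix has rank 6 and Smith normal form diag(1,1,1,1,1,1).

Boundary ∂_2: C_2 → C_1 acts by ∂[p,q,r] = [q,r] − [p,r] + [p,q]. For instance
  ∂[v_3,v_4,v_5] = [v_4,v_5] − [v_3,v_5] + [v_3,v_4],
  ∂[v_0,v_4,v_5] = [v_4,v_5] − [v_0,v_5] + [v_0,v_4].
The 11×3 boundary matrix has rank 3 and Smith normal form diag(1,1,1).

Now H_k = ker ∂_k / im ∂_{k+1}, so:

  H_0: rank C_0 − rank ∂_1 = 7 − 6 = 1, and the invariant factors of ∂_1 are all 1, so H_0 = Z.
  H_1: rank ker ∂_1 − rank ∂_2 = (11 − 6) − 3 = 2, and the invariant factors of ∂_2 are all 1, so H_1 = Z^2.
  H_2: rank ker ∂_2 − rank ∂_3 = (3 − 3) − 0 = 0, and there is no ∂_3, so H_2 = 0.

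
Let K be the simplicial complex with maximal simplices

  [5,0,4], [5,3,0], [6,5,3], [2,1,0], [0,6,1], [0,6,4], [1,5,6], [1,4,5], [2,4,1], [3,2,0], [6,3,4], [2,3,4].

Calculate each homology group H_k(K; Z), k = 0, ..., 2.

H_0 = Z,  H_1 = Z/2Z,  H_2 = 0.

Take the total order 0 < 1 < 2 < 3 < 4 < 5 < 6 on the vertex set. Then K (dimension 2) consists of the simplices:

  0-simplices (7): [0], [1], [2], [3], [4], [5], [6]
  1-simplices (18): [0,1], [0,2], [0,3], [0,4], [0,5], [0,6], [1,2], [1,4], [1,5], [1,6], [2,3], [2,4], [3,4], [3,5], [3,6], [4,5], [4,6], [5,6]
  2-simplices (12): [0,1,2], [0,1,6], [0,2,3], [0,3,5], [0,4,5], [0,4,6], [1,2,4], [1,4,5], [1,5,6], [2,3,4], [3,4,6], [3,5,6]

giving chain groups C_0 ≅ Z^7, C_1 ≅ Z^18, C_2 ≅ Z^12.

∂_1: C_1 → C_0 sends each edge [p,q] (with p < q) to q − p. For instance
  ∂[0,5] = [5] − [0].
The resulting 7×18 matrix has rank 6, and its Smith normal form has invariant factors (1,1,1,1,1,1).

∂_2: C_2 → C_1 sends each 2-simplex [p,q,r] to [q,r] − [p,r] + [p,q]. For instance
  ∂[0,1,2] = [1,2] − [0,2] + [0,1],
  ∂[0,3,5] = [3,5] − [0,5] + [0,3].
As a 18×12 matrix over Z this has rank 12, with invariant factors (1,1,1,1,1,1,1,1,1,1,1,2).

Computing H_k = (kernel of ∂_k) / (image of ∂_{k+1}):

  H_0: rank C_0 − rank ∂_1 = 7 − 6 = 1, and the invariant factors of ∂_1 are all 1, so H_0 = Z.
  H_1: rank ker ∂_1 − rank ∂_2 = (18 − 6) − 12 = 0, and ∂_2 has invariant factor 2 > 1, so H_1 = Z/2Z.
  H_2: rank ker ∂_2 − rank ∂_3 = (12 − 12) − 0 = 0, and there is no ∂_3, so H_2 = 0.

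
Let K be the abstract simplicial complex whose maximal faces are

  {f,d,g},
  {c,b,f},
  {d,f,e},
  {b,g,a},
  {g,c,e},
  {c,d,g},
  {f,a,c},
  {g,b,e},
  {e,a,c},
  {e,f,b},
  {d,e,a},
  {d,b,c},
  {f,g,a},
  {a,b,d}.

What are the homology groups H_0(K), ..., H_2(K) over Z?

H_0 = Z,  H_1 = Z^2,  H_2 = Z.

Fix the vertex order a < b < c < d < e < f < g and write every simplex with vertices in increasing order. Then dim K = 2 and the simplices of K are:

  0-simplices (7): a, b, c, d, e, f, g
  1-simplices (21): ab, ac, ad, ae, af, ag, bc, bd, be, bf, bg, cd, ce, cf, cg, de, df, dg, ef, eg, fg
  2-simplices (14): abd, abg, ace, acf, ade, afg, bcd, bcf, bef, beg, cdg, ceg, def, dfg

so the chain groups are C_0 ≅ Z^7, C_1 ≅ Z^21, C_2 ≅ Z^14.

The boundary map ∂_1: C_1 → C_0 sends each edge [p,q] (with p < q) to q − p. For instance
  ∂ef = f − e.
This gives a 7×21 integer matrix of rank 6; reducing to Smith normal form yields diagonal entries (1,1,1,1,1,1).

∂_2: C_2 → C_1 maps a triangle to the signed sum of its edges. For instance
  ∂acf = cf − af + ac,
  ∂abd = bd − ad + ab.
The 21×14 boundary matrix has rank 13 and Smith normal form diag(1,1,1,1,1,1,1,1,1,1,1,1,1).

Computing H_k = (kernel of ∂_k) / (image of ∂_{k+1}):

  H_0: rank C_0 − rank ∂_1 = 7 − 6 = 1, and the invariant factors of ∂_1 are all 1, so H_0 ≅ Z.
  H_1: rank ker ∂_1 − rank ∂_2 = (21 − 6) − 13 = 2, and the invariant factors of ∂_2 are all 1, so H_1 ≅ Z^2.
  H_2: rank ker ∂_2 − rank ∂_3 = (14 − 13) − 0 = 1, and there is no ∂_3, so H_2 ≅ Z.

As a check, the Euler characteristic is 7 − 21 + 14 = 0, which agrees with 1 − 2 + 1 = 0.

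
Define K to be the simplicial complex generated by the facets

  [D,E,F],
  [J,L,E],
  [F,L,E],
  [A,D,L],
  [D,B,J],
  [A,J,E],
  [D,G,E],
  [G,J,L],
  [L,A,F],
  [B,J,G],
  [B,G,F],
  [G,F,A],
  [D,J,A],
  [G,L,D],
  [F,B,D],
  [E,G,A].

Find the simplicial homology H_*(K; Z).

We work with the vertex ordering A < B < D < E < F < G < J < L. The simplices of K, each written with vertices in increasing order, are:

  0-simplices (8): A, B, D, E, F, G, J, L
  1-simplices (24): AD, AE, AF, AG, AJ, AL, BD, BF, BG, BJ, DE, DF, DG, DJ, DL, EF, EG, EJ, EL, FG, FL, GJ, GL, JL
  2-simplices (16): ADJ, ADL, AEG, AEJ, AFG, AFL, BDF, BDJ, BFG, BGJ, DEF, DEG, DGL, EFL, EJL, GJL

Hence C_0 ≅ Z^8, C_1 ≅ Z^24, C_2 ≅ Z^16.

Boundary ∂_1: C_1 → C_0 sends each edge [p,q] (with p < q) to q − p. For instance
  ∂AG = G − A.
As a 8×24 matrix over Z this has rank 7, with invariant factors (1,1,1,1,1,1,1).

Boundary ∂_2: C_2 → C_1 sends each 2-simplex [p,q,r] to [q,r] − [p,r] + [p,q]. For instance
  ∂DEF = EF − DF + DE,
  ∂ADJ = DJ − AJ + AD.
The resulting 24×16 matrix has rank 15, and its Smith normal form has invariant factors (1,1,1,1,1,1,1,1,1,1,1,1,1,1,1).

From H_k ≅ ker(∂_k) / im(∂_{k+1}) we obtain:

  H_0: rank C_0 − rank ∂_1 = 8 − 7 = 1, and the invariant factors of ∂_1 are all 1, so H_0 ≅ Z.
  H_1: rank ker ∂_1 − rank ∂_2 = (24 − 7) − 15 = 2, and the invariant factors of ∂_2 are all 1, so H_1 ≅ Z^2.
  H_2: rank ker ∂_2 − rank ∂_3 = (16 − 15) − 0 = 1, and there is no ∂_3, so H_2 ≅ Z.

As a check, the Euler characteristic is 8 − 24 + 16 = 0, which agrees with 1 − 2 + 1 = 0.

H_0 ≅ Z,  H_1 ≅ Z^2,  H_2 ≅ Z.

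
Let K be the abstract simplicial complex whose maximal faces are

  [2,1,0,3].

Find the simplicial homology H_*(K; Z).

Order the vertices as 0 < 1 < 2 < 3. Listing each simplex with vertices in this order, K has dimension 3 with simplices:

  0-simplices (4): [0], [1], [2], [3]
  1-simplices (6): [0,1], [0,2], [0,3], [1,2], [1,3], [2,3]
  2-simplices (4): [0,1,2], [0,1,3], [0,2,3], [1,2,3]
  3-simplices (1): [0,1,2,3]

Hence C_0 ≅ Z^4, C_1 ≅ Z^6, C_2 ≅ Z^4, C_3 ≅ Z^1.

∂_1: C_1 → C_0 is given by ∂[p,q] = [q] − [p]. For instance
  ∂[0,3] = [3] − [0].
As a 4×6 matrix over Z this has rank 3, with invariant factors (1,1,1).

∂_2: C_2 → C_1 acts by ∂[p,q,r] = [q,r] − [p,r] + [p,q]. For instance
  ∂[0,1,2] = [1,2] − [0,2] + [0,1],
  ∂[0,1,3] = [1,3] − [0,3] + [0,1].
This gives a 6×4 integer matrix of rank 3; reducing to Smith normal form yields diagonal entries (1,1,1).

∂_3: C_3 → C_2 sends each 3-simplex σ to the alternating sum Σ_i (−1)^i (σ with its i-th vertex removed). For instance
  ∂[0,1,2,3] = [1,2,3] − [0,2,3] + [0,1,3] − [0,1,2].
The resulting 4×1 matrix has rank 1, and its Smith normal form has invariant factors (1).

Now H_k = ker ∂_k / im ∂_{k+1}, so:

  H_0: rank C_0 − rank ∂_1 = 4 − 3 = 1, and the invariant factors of ∂_1 are all 1, so H_0 = Z.
  H_1: rank ker ∂_1 − rank ∂_2 = (6 − 3) − 3 = 0, and the invariant factors of ∂_2 are all 1, so H_1 = 0.
  H_2: rank ker ∂_2 − rank ∂_3 = (4 − 3) − 1 = 0, and the invariant factors of ∂_3 are all 1, so H_2 = 0.
  H_3: rank ker ∂_3 − rank ∂_4 = (1 − 1) − 0 = 0, and there is no ∂_4, so H_3 = 0.

As a check, the Euler characteristic is 4 − 6 + 4 − 1 = 1, which agrees with 1 − 0 + 0 − 0 = 1.
(K is a triangulation of the 3-simplex.)

H_0 ≅ Z,  H_1 = 0,  H_2 = 0,  H_3 = 0.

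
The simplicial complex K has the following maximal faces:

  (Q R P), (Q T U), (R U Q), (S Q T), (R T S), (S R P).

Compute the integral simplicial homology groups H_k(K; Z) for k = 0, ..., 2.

H_0 = Z,  H_1 = Z,  H_2 = 0.

We work with the vertex ordering P < Q < R < S < T < U. The simplices of K, each written with vertices in increasing order, are:

  0-simplices (6): P, Q, R, S, T, U
  1-simplices (12): PQ, PR, PS, QR, QS, QT, QU, RS, RT, RU, ST, TU
  2-simplices (6): PQR, PRS, QRU, QST, QTU, RST

so the chain groups are C_0 ≅ Z^6, C_1 ≅ Z^12, C_2 ≅ Z^6.

Boundary ∂_1: C_1 → C_0 is given by ∂[p,q] = [q] − [p].
This gives a 6×12 integer matrix of rank 5; reducing to Smith normal form yields diagonal entries (1,1,1,1,1).

The boundary map ∂_2: C_2 → C_1 sends each 2-simplex [p,q,r] to [q,r] − [p,r] + [p,q]. For instance
  ∂QST = ST − QT + QS,
  ∂QRU = RU − QU + QR.
The 12×6 boundary matrix has rank 6 and Smith normal form diag(1,1,1,1,1,1).

Reading off H_k = ker ∂_k / im ∂_{k+1}:

  H_0: rank C_0 − rank ∂_1 = 6 − 5 = 1, and the invariant factors of ∂_1 are all 1, so H_0 ≅ Z.
  H_1: rank ker ∂_1 − rank ∂_2 = (12 − 5) − 6 = 1, and the invariant factors of ∂_2 are all 1, so H_1 ≅ Z.
  H_2: rank ker ∂_2 − rank ∂_3 = (6 − 6) − 0 = 0, and there is no ∂_3, so H_2 ≅ 0.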